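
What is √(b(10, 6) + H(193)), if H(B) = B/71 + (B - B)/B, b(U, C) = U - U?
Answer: √13703/71 ≈ 1.6487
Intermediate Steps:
b(U, C) = 0
H(B) = B/71 (H(B) = B*(1/71) + 0/B = B/71 + 0 = B/71)
√(b(10, 6) + H(193)) = √(0 + (1/71)*193) = √(0 + 193/71) = √(193/71) = √13703/71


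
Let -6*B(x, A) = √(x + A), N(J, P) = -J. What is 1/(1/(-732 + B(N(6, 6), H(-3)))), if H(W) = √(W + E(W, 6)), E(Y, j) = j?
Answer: -732 - I*√(6 - √3)/6 ≈ -732.0 - 0.34432*I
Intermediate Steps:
H(W) = √(6 + W) (H(W) = √(W + 6) = √(6 + W))
B(x, A) = -√(A + x)/6 (B(x, A) = -√(x + A)/6 = -√(A + x)/6)
1/(1/(-732 + B(N(6, 6), H(-3)))) = 1/(1/(-732 - √(√(6 - 3) - 1*6)/6)) = 1/(1/(-732 - √(√3 - 6)/6)) = 1/(1/(-732 - √(-6 + √3)/6)) = -732 - √(-6 + √3)/6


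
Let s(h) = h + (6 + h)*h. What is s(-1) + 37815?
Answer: 37809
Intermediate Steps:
s(h) = h + h*(6 + h)
s(-1) + 37815 = -(7 - 1) + 37815 = -1*6 + 37815 = -6 + 37815 = 37809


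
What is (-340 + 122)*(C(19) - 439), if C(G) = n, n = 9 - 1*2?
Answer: 94176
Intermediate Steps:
n = 7 (n = 9 - 2 = 7)
C(G) = 7
(-340 + 122)*(C(19) - 439) = (-340 + 122)*(7 - 439) = -218*(-432) = 94176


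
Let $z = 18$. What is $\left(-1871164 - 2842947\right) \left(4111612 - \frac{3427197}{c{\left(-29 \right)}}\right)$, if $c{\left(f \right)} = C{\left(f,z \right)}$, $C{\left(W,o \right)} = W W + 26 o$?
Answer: $- \frac{25355661135147121}{1309} \approx -1.937 \cdot 10^{13}$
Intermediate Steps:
$C{\left(W,o \right)} = W^{2} + 26 o$
$c{\left(f \right)} = 468 + f^{2}$ ($c{\left(f \right)} = f^{2} + 26 \cdot 18 = f^{2} + 468 = 468 + f^{2}$)
$\left(-1871164 - 2842947\right) \left(4111612 - \frac{3427197}{c{\left(-29 \right)}}\right) = \left(-1871164 - 2842947\right) \left(4111612 - \frac{3427197}{468 + \left(-29\right)^{2}}\right) = - 4714111 \left(4111612 - \frac{3427197}{468 + 841}\right) = - 4714111 \left(4111612 - \frac{3427197}{1309}\right) = \left(-4714111\right) \frac{5378672911}{1309} = - \frac{25355661135147121}{1309}$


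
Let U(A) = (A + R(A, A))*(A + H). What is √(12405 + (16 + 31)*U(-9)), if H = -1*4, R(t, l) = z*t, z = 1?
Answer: √23403 ≈ 152.98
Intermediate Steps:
R(t, l) = t (R(t, l) = 1*t = t)
H = -4
U(A) = 2*A*(-4 + A) (U(A) = (A + A)*(A - 4) = (2*A)*(-4 + A) = 2*A*(-4 + A))
√(12405 + (16 + 31)*U(-9)) = √(12405 + (16 + 31)*(2*(-9)*(-4 - 9))) = √(12405 + 47*(2*(-9)*(-13))) = √(12405 + 47*234) = √(12405 + 10998) = √23403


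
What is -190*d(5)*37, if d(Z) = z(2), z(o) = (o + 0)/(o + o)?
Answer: -3515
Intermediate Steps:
z(o) = ½ (z(o) = o/((2*o)) = o*(1/(2*o)) = ½)
d(Z) = ½
-190*d(5)*37 = -190*½*37 = -95*37 = -3515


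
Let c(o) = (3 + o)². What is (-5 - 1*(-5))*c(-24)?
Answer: 0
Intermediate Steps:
(-5 - 1*(-5))*c(-24) = (-5 - 1*(-5))*(3 - 24)² = (-5 + 5)*(-21)² = 0*441 = 0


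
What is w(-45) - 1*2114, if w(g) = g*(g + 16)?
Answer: -809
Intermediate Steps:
w(g) = g*(16 + g)
w(-45) - 1*2114 = -45*(16 - 45) - 1*2114 = -45*(-29) - 2114 = 1305 - 2114 = -809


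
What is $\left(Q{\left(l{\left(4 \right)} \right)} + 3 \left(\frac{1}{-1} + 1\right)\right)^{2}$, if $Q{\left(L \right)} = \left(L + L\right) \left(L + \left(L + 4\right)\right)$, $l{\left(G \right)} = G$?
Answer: $9216$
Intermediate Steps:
$Q{\left(L \right)} = 2 L \left(4 + 2 L\right)$ ($Q{\left(L \right)} = 2 L \left(L + \left(4 + L\right)\right) = 2 L \left(4 + 2 L\right)$)
$\left(Q{\left(l{\left(4 \right)} \right)} + 3 \left(\frac{1}{-1} + 1\right)\right)^{2} = \left(4 \cdot 4 \left(2 + 4\right) + 3 \left(\frac{1}{-1} + 1\right)\right)^{2} = \left(4 \cdot 4 \cdot 6 + 3 \left(-1 + 1\right)\right)^{2} = \left(96 + 3 \cdot 0\right)^{2} = \left(96 + 0\right)^{2} = 96^{2} = 9216$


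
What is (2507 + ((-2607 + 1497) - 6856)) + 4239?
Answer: -1220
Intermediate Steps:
(2507 + ((-2607 + 1497) - 6856)) + 4239 = (2507 + (-1110 - 6856)) + 4239 = (2507 - 7966) + 4239 = -5459 + 4239 = -1220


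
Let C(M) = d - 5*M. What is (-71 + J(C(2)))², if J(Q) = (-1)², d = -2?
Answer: 4900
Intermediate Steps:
C(M) = -2 - 5*M
J(Q) = 1
(-71 + J(C(2)))² = (-71 + 1)² = (-70)² = 4900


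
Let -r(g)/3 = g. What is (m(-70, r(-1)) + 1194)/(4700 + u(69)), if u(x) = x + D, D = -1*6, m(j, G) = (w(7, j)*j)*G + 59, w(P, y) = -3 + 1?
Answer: 1673/4763 ≈ 0.35125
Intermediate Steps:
w(P, y) = -2
r(g) = -3*g
m(j, G) = 59 - 2*G*j (m(j, G) = (-2*j)*G + 59 = -2*G*j + 59 = 59 - 2*G*j)
D = -6
u(x) = -6 + x (u(x) = x - 6 = -6 + x)
(m(-70, r(-1)) + 1194)/(4700 + u(69)) = ((59 - 2*(-3*(-1))*(-70)) + 1194)/(4700 + (-6 + 69)) = ((59 - 2*3*(-70)) + 1194)/(4700 + 63) = ((59 + 420) + 1194)/4763 = (479 + 1194)*(1/4763) = 1673*(1/4763) = 1673/4763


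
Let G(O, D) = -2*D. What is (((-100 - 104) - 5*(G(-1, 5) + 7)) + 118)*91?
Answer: -6461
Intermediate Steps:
(((-100 - 104) - 5*(G(-1, 5) + 7)) + 118)*91 = (((-100 - 104) - 5*(-2*5 + 7)) + 118)*91 = ((-204 - 5*(-10 + 7)) + 118)*91 = ((-204 - 5*(-3)) + 118)*91 = ((-204 + 15) + 118)*91 = (-189 + 118)*91 = -71*91 = -6461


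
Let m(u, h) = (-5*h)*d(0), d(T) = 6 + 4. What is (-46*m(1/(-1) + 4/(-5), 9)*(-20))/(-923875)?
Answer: 3312/7391 ≈ 0.44811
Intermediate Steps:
d(T) = 10
m(u, h) = -50*h (m(u, h) = -5*h*10 = -50*h)
(-46*m(1/(-1) + 4/(-5), 9)*(-20))/(-923875) = (-(-2300)*9*(-20))/(-923875) = (-46*(-450)*(-20))*(-1/923875) = (20700*(-20))*(-1/923875) = -414000*(-1/923875) = 3312/7391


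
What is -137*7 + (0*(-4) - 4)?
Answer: -963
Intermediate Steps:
-137*7 + (0*(-4) - 4) = -959 + (0 - 4) = -959 - 4 = -963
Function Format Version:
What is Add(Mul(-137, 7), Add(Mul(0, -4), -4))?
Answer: -963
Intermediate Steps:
Add(Mul(-137, 7), Add(Mul(0, -4), -4)) = Add(-959, Add(0, -4)) = Add(-959, -4) = -963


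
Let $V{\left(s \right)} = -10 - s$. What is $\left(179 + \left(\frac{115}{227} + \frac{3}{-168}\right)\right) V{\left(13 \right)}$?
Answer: $- \frac{52478203}{12712} \approx -4128.2$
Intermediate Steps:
$\left(179 + \left(\frac{115}{227} + \frac{3}{-168}\right)\right) V{\left(13 \right)} = \left(179 + \left(\frac{115}{227} + \frac{3}{-168}\right)\right) \left(-10 - 13\right) = \left(179 + \left(115 \cdot \frac{1}{227} + 3 \left(- \frac{1}{168}\right)\right)\right) \left(-10 - 13\right) = \left(179 + \left(\frac{115}{227} - \frac{1}{56}\right)\right) \left(-23\right) = \left(179 + \frac{6213}{12712}\right) \left(-23\right) = \frac{2281661}{12712} \left(-23\right) = - \frac{52478203}{12712}$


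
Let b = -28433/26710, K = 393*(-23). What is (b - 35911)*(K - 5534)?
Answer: 13978585444239/26710 ≈ 5.2335e+8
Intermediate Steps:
K = -9039
b = -28433/26710 (b = -28433*1/26710 = -28433/26710 ≈ -1.0645)
(b - 35911)*(K - 5534) = (-28433/26710 - 35911)*(-9039 - 5534) = -959211243/26710*(-14573) = 13978585444239/26710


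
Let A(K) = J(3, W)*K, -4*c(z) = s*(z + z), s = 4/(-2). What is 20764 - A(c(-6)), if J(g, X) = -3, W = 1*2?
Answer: 20746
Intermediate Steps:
s = -2 (s = 4*(-½) = -2)
W = 2
c(z) = z (c(z) = -(-1)*(z + z)/2 = -(-1)*2*z/2 = -(-1)*z = z)
A(K) = -3*K
20764 - A(c(-6)) = 20764 - (-3)*(-6) = 20764 - 1*18 = 20764 - 18 = 20746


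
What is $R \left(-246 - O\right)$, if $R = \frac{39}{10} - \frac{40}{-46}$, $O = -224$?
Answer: $- \frac{12067}{115} \approx -104.93$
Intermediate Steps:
$R = \frac{1097}{230}$ ($R = 39 \cdot \frac{1}{10} - - \frac{20}{23} = \frac{39}{10} + \frac{20}{23} = \frac{1097}{230} \approx 4.7696$)
$R \left(-246 - O\right) = \frac{1097 \left(-246 - -224\right)}{230} = \frac{1097 \left(-246 + 224\right)}{230} = \frac{1097}{230} \left(-22\right) = - \frac{12067}{115}$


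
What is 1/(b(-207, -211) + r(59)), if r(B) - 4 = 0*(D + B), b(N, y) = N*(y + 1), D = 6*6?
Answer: 1/43474 ≈ 2.3002e-5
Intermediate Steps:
D = 36
b(N, y) = N*(1 + y)
r(B) = 4 (r(B) = 4 + 0*(36 + B) = 4 + 0 = 4)
1/(b(-207, -211) + r(59)) = 1/(-207*(1 - 211) + 4) = 1/(-207*(-210) + 4) = 1/(43470 + 4) = 1/43474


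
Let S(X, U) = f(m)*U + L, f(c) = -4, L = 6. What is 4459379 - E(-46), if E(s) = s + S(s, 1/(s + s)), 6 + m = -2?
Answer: 102566636/23 ≈ 4.4594e+6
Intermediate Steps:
m = -8 (m = -6 - 2 = -8)
S(X, U) = 6 - 4*U (S(X, U) = -4*U + 6 = 6 - 4*U)
E(s) = 6 + s - 2/s (E(s) = s + (6 - 4/(s + s)) = s + (6 - 4*1/(2*s)) = s + (6 - 2/s) = 6 + s - 2/s)
4459379 - E(-46) = 4459379 - (6 - 46 - 2/(-46)) = 4459379 - (6 - 46 - 2*(-1/46)) = 4459379 - (6 - 46 + 1/23) = 4459379 - 1*(-919/23) = 4459379 + 919/23 = 102566636/23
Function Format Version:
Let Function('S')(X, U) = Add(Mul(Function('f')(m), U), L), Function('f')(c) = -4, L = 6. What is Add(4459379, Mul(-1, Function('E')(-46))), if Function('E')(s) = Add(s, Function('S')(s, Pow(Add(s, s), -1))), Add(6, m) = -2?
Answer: Rational(102566636, 23) ≈ 4.4594e+6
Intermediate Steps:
m = -8 (m = Add(-6, -2) = -8)
Function('S')(X, U) = Add(6, Mul(-4, U)) (Function('S')(X, U) = Add(Mul(-4, U), 6) = Add(6, Mul(-4, U)))
Function('E')(s) = Add(6, s, Mul(-2, Pow(s, -1))) (Function('E')(s) = Add(s, Add(6, Mul(-4, Pow(Add(s, s), -1)))) = Add(s, Add(6, Mul(-4, Pow(Mul(2, s), -1)))) = Add(s, Add(6, Mul(-4, Mul(Rational(1, 2), Pow(s, -1))))) = Add(s, Add(6, Mul(-2, Pow(s, -1)))) = Add(6, s, Mul(-2, Pow(s, -1))))
Add(4459379, Mul(-1, Function('E')(-46))) = Add(4459379, Mul(-1, Add(6, -46, Mul(-2, Pow(-46, -1))))) = Add(4459379, Mul(-1, Add(6, -46, Mul(-2, Rational(-1, 46))))) = Add(4459379, Mul(-1, Add(6, -46, Rational(1, 23)))) = Add(4459379, Mul(-1, Rational(-919, 23))) = Add(4459379, Rational(919, 23)) = Rational(102566636, 23)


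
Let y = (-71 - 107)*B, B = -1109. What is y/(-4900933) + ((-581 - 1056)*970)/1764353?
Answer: -8130429312276/8646975841349 ≈ -0.94026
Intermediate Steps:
y = 197402 (y = (-71 - 107)*(-1109) = -178*(-1109) = 197402)
y/(-4900933) + ((-581 - 1056)*970)/1764353 = 197402/(-4900933) + ((-581 - 1056)*970)/1764353 = 197402*(-1/4900933) - 1637*970*(1/1764353) = -197402/4900933 - 1587890*1/1764353 = -197402/4900933 - 1587890/1764353 = -8130429312276/8646975841349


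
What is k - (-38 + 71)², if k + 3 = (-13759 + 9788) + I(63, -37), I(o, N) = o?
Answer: -5000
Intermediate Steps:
k = -3911 (k = -3 + ((-13759 + 9788) + 63) = -3 + (-3971 + 63) = -3 - 3908 = -3911)
k - (-38 + 71)² = -3911 - (-38 + 71)² = -3911 - 1*33² = -3911 - 1*1089 = -3911 - 1089 = -5000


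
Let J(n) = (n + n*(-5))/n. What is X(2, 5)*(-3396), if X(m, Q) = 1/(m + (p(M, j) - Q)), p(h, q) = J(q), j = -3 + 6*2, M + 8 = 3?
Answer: 3396/7 ≈ 485.14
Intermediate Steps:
M = -5 (M = -8 + 3 = -5)
J(n) = -4 (J(n) = (n - 5*n)/n = (-4*n)/n = -4)
j = 9 (j = -3 + 12 = 9)
p(h, q) = -4
X(m, Q) = 1/(-4 + m - Q) (X(m, Q) = 1/(m + (-4 - Q)) = 1/(-4 + m - Q))
X(2, 5)*(-3396) = -3396/(-4 + 2 - 1*5) = -3396/(-4 + 2 - 5) = -3396/(-7) = -⅐*(-3396) = 3396/7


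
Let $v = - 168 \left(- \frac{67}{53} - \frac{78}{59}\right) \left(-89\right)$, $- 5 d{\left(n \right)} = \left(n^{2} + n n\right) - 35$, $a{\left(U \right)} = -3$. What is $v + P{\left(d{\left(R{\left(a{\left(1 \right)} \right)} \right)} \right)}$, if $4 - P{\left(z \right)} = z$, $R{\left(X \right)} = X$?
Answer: $- \frac{604574739}{15635} \approx -38668.0$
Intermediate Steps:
$d{\left(n \right)} = 7 - \frac{2 n^{2}}{5}$ ($d{\left(n \right)} = - \frac{\left(n^{2} + n n\right) - 35}{5} = - \frac{\left(n^{2} + n^{2}\right) - 35}{5} = - \frac{2 n^{2} - 35}{5} = - \frac{-35 + 2 n^{2}}{5} = 7 - \frac{2 n^{2}}{5}$)
$P{\left(z \right)} = 4 - z$
$v = - \frac{120916824}{3127}$ ($v = - 168 \left(\left(-67\right) \frac{1}{53} - \frac{78}{59}\right) \left(-89\right) = - 168 \left(- \frac{67}{53} - \frac{78}{59}\right) \left(-89\right) = \left(-168\right) \left(- \frac{8087}{3127}\right) \left(-89\right) = \frac{1358616}{3127} \left(-89\right) = - \frac{120916824}{3127} \approx -38669.0$)
$v + P{\left(d{\left(R{\left(a{\left(1 \right)} \right)} \right)} \right)} = - \frac{120916824}{3127} + \left(4 - \left(7 - \frac{2 \left(-3\right)^{2}}{5}\right)\right) = - \frac{120916824}{3127} + \left(4 - \left(7 - \frac{18}{5}\right)\right) = - \frac{120916824}{3127} + \left(4 - \frac{17}{5}\right) = - \frac{120916824}{3127} + \frac{3}{5} = - \frac{604574739}{15635}$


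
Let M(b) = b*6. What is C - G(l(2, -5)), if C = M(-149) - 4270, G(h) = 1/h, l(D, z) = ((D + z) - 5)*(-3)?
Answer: -123937/24 ≈ -5164.0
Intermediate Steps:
l(D, z) = 15 - 3*D - 3*z (l(D, z) = (-5 + D + z)*(-3) = 15 - 3*D - 3*z)
M(b) = 6*b
C = -5164 (C = 6*(-149) - 4270 = -894 - 4270 = -5164)
C - G(l(2, -5)) = -5164 - 1/(15 - 3*2 - 3*(-5)) = -5164 - 1/(15 - 6 + 15) = -5164 - 1/24 = -123937/24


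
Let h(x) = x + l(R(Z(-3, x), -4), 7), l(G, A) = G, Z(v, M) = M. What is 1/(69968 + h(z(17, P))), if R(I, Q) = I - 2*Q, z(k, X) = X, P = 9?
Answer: 1/69994 ≈ 1.4287e-5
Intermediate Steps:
h(x) = 8 + 2*x (h(x) = x + (x - 2*(-4)) = x + (x + 8) = x + (8 + x) = 8 + 2*x)
1/(69968 + h(z(17, P))) = 1/(69968 + (8 + 2*9)) = 1/(69968 + (8 + 18)) = 1/(69968 + 26) = 1/69994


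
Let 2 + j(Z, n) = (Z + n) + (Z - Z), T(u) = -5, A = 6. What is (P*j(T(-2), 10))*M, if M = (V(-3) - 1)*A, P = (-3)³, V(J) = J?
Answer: 1944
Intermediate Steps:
j(Z, n) = -2 + Z + n (j(Z, n) = -2 + ((Z + n) + (Z - Z)) = -2 + ((Z + n) + 0) = -2 + (Z + n) = -2 + Z + n)
P = -27
M = -24 (M = (-3 - 1)*6 = -4*6 = -24)
(P*j(T(-2), 10))*M = -27*(-2 - 5 + 10)*(-24) = -27*3*(-24) = -81*(-24) = 1944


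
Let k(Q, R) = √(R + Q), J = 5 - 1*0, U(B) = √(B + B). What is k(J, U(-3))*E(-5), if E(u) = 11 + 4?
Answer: 15*√(5 + I*√6) ≈ 34.48 + 7.9921*I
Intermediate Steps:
U(B) = √2*√B (U(B) = √(2*B) = √2*√B)
J = 5 (J = 5 + 0 = 5)
k(Q, R) = √(Q + R)
E(u) = 15
k(J, U(-3))*E(-5) = √(5 + √2*√(-3))*15 = √(5 + √2*(I*√3))*15 = √(5 + I*√6)*15 = 15*√(5 + I*√6)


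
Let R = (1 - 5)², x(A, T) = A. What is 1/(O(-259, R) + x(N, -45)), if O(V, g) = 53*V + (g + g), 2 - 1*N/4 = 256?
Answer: -1/14711 ≈ -6.7976e-5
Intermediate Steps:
N = -1016 (N = 8 - 4*256 = 8 - 1024 = -1016)
R = 16 (R = (-4)² = 16)
O(V, g) = 2*g + 53*V (O(V, g) = 53*V + 2*g = 2*g + 53*V)
1/(O(-259, R) + x(N, -45)) = 1/((2*16 + 53*(-259)) - 1016) = 1/((32 - 13727) - 1016) = 1/(-13695 - 1016) = 1/(-14711) = -1/14711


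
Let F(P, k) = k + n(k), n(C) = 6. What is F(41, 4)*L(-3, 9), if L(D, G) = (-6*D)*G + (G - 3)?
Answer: 1680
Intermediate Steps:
L(D, G) = -3 + G - 6*D*G (L(D, G) = -6*D*G + (-3 + G) = -3 + G - 6*D*G)
F(P, k) = 6 + k (F(P, k) = k + 6 = 6 + k)
F(41, 4)*L(-3, 9) = (6 + 4)*(-3 + 9 - 6*(-3)*9) = 10*(-3 + 9 + 162) = 10*168 = 1680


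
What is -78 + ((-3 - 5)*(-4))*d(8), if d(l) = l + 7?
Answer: 402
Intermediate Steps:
d(l) = 7 + l
-78 + ((-3 - 5)*(-4))*d(8) = -78 + ((-3 - 5)*(-4))*(7 + 8) = -78 - 8*(-4)*15 = -78 + 32*15 = -78 + 480 = 402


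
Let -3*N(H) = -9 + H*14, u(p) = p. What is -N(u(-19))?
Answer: -275/3 ≈ -91.667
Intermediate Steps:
N(H) = 3 - 14*H/3 (N(H) = -(-9 + H*14)/3 = -(-9 + 14*H)/3 = 3 - 14*H/3)
-N(u(-19)) = -(3 - 14/3*(-19)) = -(3 + 266/3) = -1*275/3 = -275/3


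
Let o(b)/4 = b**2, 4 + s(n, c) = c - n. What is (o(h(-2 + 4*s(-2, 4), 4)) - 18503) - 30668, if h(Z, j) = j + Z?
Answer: -48771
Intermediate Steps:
s(n, c) = -4 + c - n (s(n, c) = -4 + (c - n) = -4 + c - n)
h(Z, j) = Z + j
o(b) = 4*b**2
(o(h(-2 + 4*s(-2, 4), 4)) - 18503) - 30668 = (4*((-2 + 4*(-4 + 4 - 1*(-2))) + 4)**2 - 18503) - 30668 = (4*((-2 + 4*(-4 + 4 + 2)) + 4)**2 - 18503) - 30668 = (4*((-2 + 4*2) + 4)**2 - 18503) - 30668 = (4*((-2 + 8) + 4)**2 - 18503) - 30668 = (4*(6 + 4)**2 - 18503) - 30668 = (4*10**2 - 18503) - 30668 = (4*100 - 18503) - 30668 = (400 - 18503) - 30668 = -18103 - 30668 = -48771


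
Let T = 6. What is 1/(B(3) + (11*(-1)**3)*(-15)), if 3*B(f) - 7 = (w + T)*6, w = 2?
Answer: 3/550 ≈ 0.0054545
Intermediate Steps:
B(f) = 55/3 (B(f) = 7/3 + ((2 + 6)*6)/3 = 7/3 + (8*6)/3 = 7/3 + (1/3)*48 = 7/3 + 16 = 55/3)
1/(B(3) + (11*(-1)**3)*(-15)) = 1/(55/3 + (11*(-1)**3)*(-15)) = 1/(55/3 + (11*(-1))*(-15)) = 1/(55/3 - 11*(-15)) = 1/(55/3 + 165) = 1/(550/3) = 3/550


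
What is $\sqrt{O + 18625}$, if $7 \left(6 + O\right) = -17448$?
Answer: $\frac{\sqrt{790195}}{7} \approx 126.99$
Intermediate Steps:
$O = - \frac{17490}{7}$ ($O = -6 + \frac{1}{7} \left(-17448\right) = -6 - \frac{17448}{7} = - \frac{17490}{7} \approx -2498.6$)
$\sqrt{O + 18625} = \sqrt{- \frac{17490}{7} + 18625} = \sqrt{\frac{112885}{7}} = \frac{\sqrt{790195}}{7}$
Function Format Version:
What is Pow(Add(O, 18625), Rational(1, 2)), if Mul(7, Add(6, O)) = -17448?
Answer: Mul(Rational(1, 7), Pow(790195, Rational(1, 2))) ≈ 126.99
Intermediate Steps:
O = Rational(-17490, 7) (O = Add(-6, Mul(Rational(1, 7), -17448)) = Add(-6, Rational(-17448, 7)) = Rational(-17490, 7) ≈ -2498.6)
Pow(Add(O, 18625), Rational(1, 2)) = Pow(Add(Rational(-17490, 7), 18625), Rational(1, 2)) = Pow(Rational(112885, 7), Rational(1, 2)) = Mul(Rational(1, 7), Pow(790195, Rational(1, 2)))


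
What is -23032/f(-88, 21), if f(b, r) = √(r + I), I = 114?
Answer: -23032*√15/45 ≈ -1982.3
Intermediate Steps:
f(b, r) = √(114 + r) (f(b, r) = √(r + 114) = √(114 + r))
-23032/f(-88, 21) = -23032/√(114 + 21) = -23032*√15/45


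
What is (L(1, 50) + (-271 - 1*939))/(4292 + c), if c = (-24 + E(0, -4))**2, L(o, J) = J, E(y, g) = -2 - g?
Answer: -145/597 ≈ -0.24288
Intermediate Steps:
c = 484 (c = (-24 + (-2 - 1*(-4)))**2 = (-24 + (-2 + 4))**2 = (-24 + 2)**2 = (-22)**2 = 484)
(L(1, 50) + (-271 - 1*939))/(4292 + c) = (50 + (-271 - 1*939))/(4292 + 484) = (50 + (-271 - 939))/4776 = (50 - 1210)*(1/4776) = -1160*1/4776 = -145/597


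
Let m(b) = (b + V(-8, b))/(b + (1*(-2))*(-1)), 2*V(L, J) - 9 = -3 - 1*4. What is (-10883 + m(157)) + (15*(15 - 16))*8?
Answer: -1749319/159 ≈ -11002.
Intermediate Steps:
V(L, J) = 1 (V(L, J) = 9/2 + (-3 - 1*4)/2 = 9/2 + (-3 - 4)/2 = 9/2 + (1/2)*(-7) = 9/2 - 7/2 = 1)
m(b) = (1 + b)/(2 + b) (m(b) = (b + 1)/(b + (1*(-2))*(-1)) = (1 + b)/(b - 2*(-1)) = (1 + b)/(b + 2) = (1 + b)/(2 + b))
(-10883 + m(157)) + (15*(15 - 16))*8 = (-10883 + (1 + 157)/(2 + 157)) + (15*(15 - 16))*8 = (-10883 + 158/159) + (15*(-1))*8 = (-10883 + (1/159)*158) - 15*8 = (-10883 + 158/159) - 120 = -1730239/159 - 120 = -1749319/159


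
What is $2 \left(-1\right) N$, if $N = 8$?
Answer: $-16$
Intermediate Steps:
$2 \left(-1\right) N = 2 \left(-1\right) 8 = \left(-2\right) 8 = -16$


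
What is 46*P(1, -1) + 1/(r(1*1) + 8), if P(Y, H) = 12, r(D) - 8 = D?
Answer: 9385/17 ≈ 552.06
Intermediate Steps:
r(D) = 8 + D
46*P(1, -1) + 1/(r(1*1) + 8) = 46*12 + 1/((8 + 1*1) + 8) = 552 + 1/((8 + 1) + 8) = 552 + 1/(9 + 8) = 552 + 1/17 = 9385/17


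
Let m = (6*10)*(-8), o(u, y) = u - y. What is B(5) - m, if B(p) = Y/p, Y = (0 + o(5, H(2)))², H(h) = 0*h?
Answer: 485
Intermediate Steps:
H(h) = 0
m = -480 (m = 60*(-8) = -480)
Y = 25 (Y = (0 + (5 - 1*0))² = (0 + (5 + 0))² = (0 + 5)² = 5² = 25)
B(p) = 25/p
B(5) - m = 25/5 - 1*(-480) = 25*(⅕) + 480 = 5 + 480 = 485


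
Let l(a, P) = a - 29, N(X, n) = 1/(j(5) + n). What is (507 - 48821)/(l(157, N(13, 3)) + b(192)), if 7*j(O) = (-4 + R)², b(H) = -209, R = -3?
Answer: 48314/81 ≈ 596.47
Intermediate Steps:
j(O) = 7 (j(O) = (-4 - 3)²/7 = (⅐)*(-7)² = (⅐)*49 = 7)
N(X, n) = 1/(7 + n)
l(a, P) = -29 + a
(507 - 48821)/(l(157, N(13, 3)) + b(192)) = (507 - 48821)/((-29 + 157) - 209) = -48314/(128 - 209) = -48314/(-81) = -48314*(-1/81) = 48314/81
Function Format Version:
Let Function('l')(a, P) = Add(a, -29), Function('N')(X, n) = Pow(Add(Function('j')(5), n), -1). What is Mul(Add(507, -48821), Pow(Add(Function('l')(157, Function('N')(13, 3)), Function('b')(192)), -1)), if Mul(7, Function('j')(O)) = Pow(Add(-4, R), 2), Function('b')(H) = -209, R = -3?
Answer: Rational(48314, 81) ≈ 596.47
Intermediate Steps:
Function('j')(O) = 7 (Function('j')(O) = Mul(Rational(1, 7), Pow(Add(-4, -3), 2)) = Mul(Rational(1, 7), Pow(-7, 2)) = Mul(Rational(1, 7), 49) = 7)
Function('N')(X, n) = Pow(Add(7, n), -1)
Function('l')(a, P) = Add(-29, a)
Mul(Add(507, -48821), Pow(Add(Function('l')(157, Function('N')(13, 3)), Function('b')(192)), -1)) = Mul(Add(507, -48821), Pow(Add(Add(-29, 157), -209), -1)) = Mul(-48314, Pow(Add(128, -209), -1)) = Mul(-48314, Pow(-81, -1)) = Mul(-48314, Rational(-1, 81)) = Rational(48314, 81)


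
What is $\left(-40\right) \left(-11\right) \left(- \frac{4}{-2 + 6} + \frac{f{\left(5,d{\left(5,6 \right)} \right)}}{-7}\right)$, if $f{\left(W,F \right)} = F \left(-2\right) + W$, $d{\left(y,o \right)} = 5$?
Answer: $- \frac{880}{7} \approx -125.71$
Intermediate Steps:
$f{\left(W,F \right)} = W - 2 F$ ($f{\left(W,F \right)} = - 2 F + W = W - 2 F$)
$\left(-40\right) \left(-11\right) \left(- \frac{4}{-2 + 6} + \frac{f{\left(5,d{\left(5,6 \right)} \right)}}{-7}\right) = \left(-40\right) \left(-11\right) \left(- \frac{4}{-2 + 6} + \frac{5 - 10}{-7}\right) = 440 \left(- \frac{4}{4} + \left(5 - 10\right) \left(- \frac{1}{7}\right)\right) = 440 \left(\left(-4\right) \frac{1}{4} - - \frac{5}{7}\right) = 440 \left(-1 + \frac{5}{7}\right) = 440 \left(- \frac{2}{7}\right) = - \frac{880}{7}$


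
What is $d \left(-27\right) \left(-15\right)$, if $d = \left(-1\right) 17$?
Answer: $-6885$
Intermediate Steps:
$d = -17$
$d \left(-27\right) \left(-15\right) = \left(-17\right) \left(-27\right) \left(-15\right) = 459 \left(-15\right) = -6885$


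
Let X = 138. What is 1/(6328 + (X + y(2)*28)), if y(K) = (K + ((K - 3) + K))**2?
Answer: 1/6718 ≈ 0.00014885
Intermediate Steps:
y(K) = (-3 + 3*K)**2 (y(K) = (K + ((-3 + K) + K))**2 = (K + (-3 + 2*K))**2 = (-3 + 3*K)**2)
1/(6328 + (X + y(2)*28)) = 1/(6328 + (138 + (9*(-1 + 2)**2)*28)) = 1/(6328 + (138 + (9*1**2)*28)) = 1/(6328 + (138 + (9*1)*28)) = 1/(6328 + (138 + 9*28)) = 1/(6328 + (138 + 252)) = 1/(6328 + 390) = 1/6718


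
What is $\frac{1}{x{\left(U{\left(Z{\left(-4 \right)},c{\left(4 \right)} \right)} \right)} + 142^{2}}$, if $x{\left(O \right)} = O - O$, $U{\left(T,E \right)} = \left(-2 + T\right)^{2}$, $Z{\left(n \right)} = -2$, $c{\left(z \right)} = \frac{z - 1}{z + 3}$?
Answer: $\frac{1}{20164} \approx 4.9593 \cdot 10^{-5}$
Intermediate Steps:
$c{\left(z \right)} = \frac{-1 + z}{3 + z}$
$x{\left(O \right)} = 0$
$\frac{1}{x{\left(U{\left(Z{\left(-4 \right)},c{\left(4 \right)} \right)} \right)} + 142^{2}} = \frac{1}{0 + 142^{2}} = \frac{1}{0 + 20164} = \frac{1}{20164}$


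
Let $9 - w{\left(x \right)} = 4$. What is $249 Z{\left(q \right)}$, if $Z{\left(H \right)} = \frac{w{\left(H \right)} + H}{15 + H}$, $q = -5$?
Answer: $0$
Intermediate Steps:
$w{\left(x \right)} = 5$ ($w{\left(x \right)} = 9 - 4 = 5$)
$Z{\left(H \right)} = \frac{5 + H}{15 + H}$
$249 Z{\left(q \right)} = 249 \frac{5 - 5}{15 - 5} = 249 \cdot \frac{1}{10} \cdot 0 = 249 \cdot 0 = 0$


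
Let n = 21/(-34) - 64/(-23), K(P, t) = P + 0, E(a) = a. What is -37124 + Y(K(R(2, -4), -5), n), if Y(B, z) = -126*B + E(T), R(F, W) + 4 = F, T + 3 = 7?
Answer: -36868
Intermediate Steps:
T = 4 (T = -3 + 7 = 4)
R(F, W) = -4 + F
K(P, t) = P
n = 1693/782 (n = 21*(-1/34) - 64*(-1/23) = -21/34 + 64/23 = 1693/782 ≈ 2.1650)
Y(B, z) = 4 - 126*B (Y(B, z) = -126*B + 4 = 4 - 126*B)
-37124 + Y(K(R(2, -4), -5), n) = -37124 + (4 - 126*(-4 + 2)) = -37124 + (4 - 126*(-2)) = -37124 + (4 + 252) = -37124 + 256 = -36868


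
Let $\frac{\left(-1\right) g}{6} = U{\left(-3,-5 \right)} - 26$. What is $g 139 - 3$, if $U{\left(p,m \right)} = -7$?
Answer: $27519$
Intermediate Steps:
$g = 198$ ($g = - 6 \left(-7 - 26\right) = \left(-6\right) \left(-33\right) = 198$)
$g 139 - 3 = 198 \cdot 139 - 3 = 27522 - 3 = 27519$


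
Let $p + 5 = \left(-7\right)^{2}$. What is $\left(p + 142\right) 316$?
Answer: $58776$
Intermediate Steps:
$p = 44$ ($p = -5 + \left(-7\right)^{2} = -5 + 49 = 44$)
$\left(p + 142\right) 316 = \left(44 + 142\right) 316 = 186 \cdot 316 = 58776$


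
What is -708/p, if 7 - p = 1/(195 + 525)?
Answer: -509760/5039 ≈ -101.16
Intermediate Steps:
p = 5039/720 (p = 7 - 1/(195 + 525) = 7 - 1/720 = 5039/720 ≈ 6.9986)
-708/p = -708/5039/720 = -708*720/5039 = -509760/5039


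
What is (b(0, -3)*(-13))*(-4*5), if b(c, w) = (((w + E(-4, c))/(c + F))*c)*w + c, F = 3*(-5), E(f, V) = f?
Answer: 0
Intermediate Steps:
F = -15
b(c, w) = c + c*w*(-4 + w)/(-15 + c) (b(c, w) = (((w - 4)/(c - 15))*c)*w + c = (((-4 + w)/(-15 + c))*c)*w + c = (c*(-4 + w)/(-15 + c))*w + c = c*w*(-4 + w)/(-15 + c) + c = c + c*w*(-4 + w)/(-15 + c))
(b(0, -3)*(-13))*(-4*5) = ((0*(-15 + 0 + (-3)² - 4*(-3))/(-15 + 0))*(-13))*(-4*5) = ((0*(-15 + 0 + 9 + 12)/(-15))*(-13))*(-20) = ((0*(-1/15)*6)*(-13))*(-20) = (0*(-13))*(-20) = 0*(-20) = 0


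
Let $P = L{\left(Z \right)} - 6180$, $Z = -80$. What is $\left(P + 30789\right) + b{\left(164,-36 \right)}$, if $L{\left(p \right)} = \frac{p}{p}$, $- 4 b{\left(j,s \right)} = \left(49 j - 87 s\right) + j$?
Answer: $21777$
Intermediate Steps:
$b{\left(j,s \right)} = - \frac{25 j}{2} + \frac{87 s}{4}$ ($b{\left(j,s \right)} = - \frac{\left(49 j - 87 s\right) + j}{4} = - \frac{\left(- 87 s + 49 j\right) + j}{4} = - \frac{- 87 s + 50 j}{4} = - \frac{25 j}{2} + \frac{87 s}{4}$)
$L{\left(p \right)} = 1$
$P = -6179$ ($P = 1 - 6180 = -6179$)
$\left(P + 30789\right) + b{\left(164,-36 \right)} = \left(-6179 + 30789\right) + \left(\left(- \frac{25}{2}\right) 164 + \frac{87}{4} \left(-36\right)\right) = 24610 - 2833 = 21777$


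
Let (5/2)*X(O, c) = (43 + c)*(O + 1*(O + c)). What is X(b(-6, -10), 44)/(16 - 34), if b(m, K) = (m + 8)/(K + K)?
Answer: -2117/25 ≈ -84.680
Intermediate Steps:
b(m, K) = (8 + m)/(2*K) (b(m, K) = (8 + m)/((2*K)) = (8 + m)*(1/(2*K)) = (8 + m)/(2*K))
X(O, c) = 2*(43 + c)*(c + 2*O)/5 (X(O, c) = 2*((43 + c)*(O + 1*(O + c)))/5 = 2*((43 + c)*(O + (O + c)))/5 = 2*((43 + c)*(c + 2*O))/5 = 2*(43 + c)*(c + 2*O)/5)
X(b(-6, -10), 44)/(16 - 34) = ((2/5)*44**2 + (86/5)*44 + 172*((1/2)*(8 - 6)/(-10))/5 + (4/5)*((1/2)*(8 - 6)/(-10))*44)/(16 - 34) = ((2/5)*1936 + 3784/5 + 172*((1/2)*(-1/10)*2)/5 + (4/5)*((1/2)*(-1/10)*2)*44)/(-18) = -(3872/5 + 3784/5 + (172/5)*(-1/10) + (4/5)*(-1/10)*44)/18 = -(3872/5 + 3784/5 - 86/25 - 88/25)/18 = -1/18*38106/25 = -2117/25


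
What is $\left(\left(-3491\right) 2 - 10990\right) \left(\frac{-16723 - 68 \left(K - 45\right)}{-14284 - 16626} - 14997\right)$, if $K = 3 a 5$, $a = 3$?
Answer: $\frac{4165375355342}{15455} \approx 2.6952 \cdot 10^{8}$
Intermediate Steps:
$K = 45$ ($K = 3 \cdot 3 \cdot 5 = 9 \cdot 5 = 45$)
$\left(\left(-3491\right) 2 - 10990\right) \left(\frac{-16723 - 68 \left(K - 45\right)}{-14284 - 16626} - 14997\right) = \left(\left(-3491\right) 2 - 10990\right) \left(\frac{-16723 - 68 \left(45 - 45\right)}{-14284 - 16626} - 14997\right) = \left(-6982 - 10990\right) \left(\frac{-16723 - 0}{-30910} - 14997\right) = - 17972 \left(\left(-16723 + 0\right) \left(- \frac{1}{30910}\right) - 14997\right) = - 17972 \left(\left(-16723\right) \left(- \frac{1}{30910}\right) - 14997\right) = - 17972 \left(\frac{16723}{30910} - 14997\right) = \left(-17972\right) \left(- \frac{463540547}{30910}\right) = \frac{4165375355342}{15455}$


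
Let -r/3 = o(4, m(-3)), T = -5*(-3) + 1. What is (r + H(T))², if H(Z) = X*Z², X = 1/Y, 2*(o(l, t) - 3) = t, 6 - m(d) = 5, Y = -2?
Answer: 76729/4 ≈ 19182.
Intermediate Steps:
m(d) = 1 (m(d) = 6 - 1*5 = 6 - 5 = 1)
o(l, t) = 3 + t/2
X = -½ (X = 1/(-2) = -½ ≈ -0.50000)
T = 16 (T = 15 + 1 = 16)
r = -21/2 (r = -3*(3 + (½)*1) = -3*(3 + ½) = -3*7/2 = -21/2 ≈ -10.500)
H(Z) = -Z²/2
(r + H(T))² = (-21/2 - ½*16²)² = (-21/2 - ½*256)² = (-21/2 - 128)² = (-277/2)² = 76729/4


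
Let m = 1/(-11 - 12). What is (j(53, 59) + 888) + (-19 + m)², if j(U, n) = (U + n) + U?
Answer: 748881/529 ≈ 1415.7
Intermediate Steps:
j(U, n) = n + 2*U
m = -1/23 (m = 1/(-23) = -1/23 ≈ -0.043478)
(j(53, 59) + 888) + (-19 + m)² = ((59 + 2*53) + 888) + (-19 - 1/23)² = ((59 + 106) + 888) + (-438/23)² = (165 + 888) + 191844/529 = 1053 + 191844/529 = 748881/529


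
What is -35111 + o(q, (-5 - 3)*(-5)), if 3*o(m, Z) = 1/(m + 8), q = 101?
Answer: -11481296/327 ≈ -35111.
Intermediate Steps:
o(m, Z) = 1/(3*(8 + m)) (o(m, Z) = 1/(3*(m + 8)) = 1/(3*(8 + m)))
-35111 + o(q, (-5 - 3)*(-5)) = -35111 + 1/(3*(8 + 101)) = -35111 + (⅓)/109 = -35111 + (⅓)*(1/109) = -35111 + 1/327 = -11481296/327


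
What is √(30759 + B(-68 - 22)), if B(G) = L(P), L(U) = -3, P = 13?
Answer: 2*√7689 ≈ 175.37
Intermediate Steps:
B(G) = -3
√(30759 + B(-68 - 22)) = √(30759 - 3) = √30756 = 2*√7689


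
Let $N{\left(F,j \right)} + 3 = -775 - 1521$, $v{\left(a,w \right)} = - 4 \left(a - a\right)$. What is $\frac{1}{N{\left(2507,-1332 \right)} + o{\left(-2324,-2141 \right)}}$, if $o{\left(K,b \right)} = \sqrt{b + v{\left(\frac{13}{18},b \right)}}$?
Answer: $- \frac{2299}{5287542} - \frac{i \sqrt{2141}}{5287542} \approx -0.0004348 - 8.7509 \cdot 10^{-6} i$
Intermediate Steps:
$v{\left(a,w \right)} = 0$ ($v{\left(a,w \right)} = \left(-4\right) 0 = 0$)
$o{\left(K,b \right)} = \sqrt{b}$ ($o{\left(K,b \right)} = \sqrt{b + 0} = \sqrt{b}$)
$N{\left(F,j \right)} = -2299$ ($N{\left(F,j \right)} = -3 - 2296 = -2299$)
$\frac{1}{N{\left(2507,-1332 \right)} + o{\left(-2324,-2141 \right)}} = \frac{1}{-2299 + \sqrt{-2141}} = \frac{1}{-2299 + i \sqrt{2141}}$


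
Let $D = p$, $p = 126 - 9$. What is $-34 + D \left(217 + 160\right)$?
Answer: $44075$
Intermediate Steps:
$p = 117$ ($p = 126 - 9 = 117$)
$D = 117$
$-34 + D \left(217 + 160\right) = -34 + 117 \left(217 + 160\right) = -34 + 117 \cdot 377 = -34 + 44109 = 44075$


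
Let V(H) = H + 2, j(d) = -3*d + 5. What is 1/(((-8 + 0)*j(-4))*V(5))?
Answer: -1/952 ≈ -0.0010504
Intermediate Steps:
j(d) = 5 - 3*d
V(H) = 2 + H
1/(((-8 + 0)*j(-4))*V(5)) = 1/(((-8 + 0)*(5 - 3*(-4)))*(2 + 5)) = 1/(-8*(5 + 12)*7) = 1/(-8*17*7) = 1/(-136*7) = 1/(-952) = -1/952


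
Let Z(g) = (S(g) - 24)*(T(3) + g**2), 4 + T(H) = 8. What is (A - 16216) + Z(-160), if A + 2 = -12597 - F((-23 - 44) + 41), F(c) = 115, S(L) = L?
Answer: -4740066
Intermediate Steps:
T(H) = 4 (T(H) = -4 + 8 = 4)
Z(g) = (-24 + g)*(4 + g**2) (Z(g) = (g - 24)*(4 + g**2) = (-24 + g)*(4 + g**2))
A = -12714 (A = -2 + (-12597 - 1*115) = -2 + (-12597 - 115) = -2 - 12712 = -12714)
(A - 16216) + Z(-160) = (-12714 - 16216) + (-96 + (-160)**3 - 24*(-160)**2 + 4*(-160)) = -28930 + (-96 - 4096000 - 24*25600 - 640) = -28930 + (-96 - 4096000 - 614400 - 640) = -28930 - 4711136 = -4740066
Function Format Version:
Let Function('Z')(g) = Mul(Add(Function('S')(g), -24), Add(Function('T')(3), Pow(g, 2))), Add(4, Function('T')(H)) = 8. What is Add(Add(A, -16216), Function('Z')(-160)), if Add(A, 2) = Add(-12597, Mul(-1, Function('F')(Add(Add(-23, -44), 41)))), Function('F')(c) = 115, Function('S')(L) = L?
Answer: -4740066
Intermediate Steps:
Function('T')(H) = 4 (Function('T')(H) = Add(-4, 8) = 4)
Function('Z')(g) = Mul(Add(-24, g), Add(4, Pow(g, 2))) (Function('Z')(g) = Mul(Add(g, -24), Add(4, Pow(g, 2))) = Mul(Add(-24, g), Add(4, Pow(g, 2))))
A = -12714 (A = Add(-2, Add(-12597, Mul(-1, 115))) = Add(-2, Add(-12597, -115)) = Add(-2, -12712) = -12714)
Add(Add(A, -16216), Function('Z')(-160)) = Add(Add(-12714, -16216), Add(-96, Pow(-160, 3), Mul(-24, Pow(-160, 2)), Mul(4, -160))) = Add(-28930, Add(-96, -4096000, Mul(-24, 25600), -640)) = Add(-28930, Add(-96, -4096000, -614400, -640)) = Add(-28930, -4711136) = -4740066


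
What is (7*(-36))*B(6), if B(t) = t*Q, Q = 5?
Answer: -7560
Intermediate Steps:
B(t) = 5*t (B(t) = t*5 = 5*t)
(7*(-36))*B(6) = (7*(-36))*(5*6) = -252*30 = -7560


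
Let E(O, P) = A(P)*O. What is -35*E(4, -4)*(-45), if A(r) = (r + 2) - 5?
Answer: -44100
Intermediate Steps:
A(r) = -3 + r (A(r) = (2 + r) - 5 = -3 + r)
E(O, P) = O*(-3 + P) (E(O, P) = (-3 + P)*O = O*(-3 + P))
-35*E(4, -4)*(-45) = -140*(-3 - 4)*(-45) = -140*(-7)*(-45) = -35*(-28)*(-45) = 980*(-45) = -44100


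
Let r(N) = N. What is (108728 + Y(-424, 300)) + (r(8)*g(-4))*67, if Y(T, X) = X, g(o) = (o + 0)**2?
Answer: 117604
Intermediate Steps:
g(o) = o**2
(108728 + Y(-424, 300)) + (r(8)*g(-4))*67 = (108728 + 300) + (8*(-4)**2)*67 = 109028 + (8*16)*67 = 109028 + 128*67 = 109028 + 8576 = 117604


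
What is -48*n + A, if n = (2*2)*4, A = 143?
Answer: -625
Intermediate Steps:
n = 16 (n = 4*4 = 16)
-48*n + A = -48*16 + 143 = -768 + 143 = -625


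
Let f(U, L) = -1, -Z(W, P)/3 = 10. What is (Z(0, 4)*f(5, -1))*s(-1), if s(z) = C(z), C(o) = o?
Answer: -30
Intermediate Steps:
Z(W, P) = -30 (Z(W, P) = -3*10 = -30)
s(z) = z
(Z(0, 4)*f(5, -1))*s(-1) = -30*(-1)*(-1) = 30*(-1) = -30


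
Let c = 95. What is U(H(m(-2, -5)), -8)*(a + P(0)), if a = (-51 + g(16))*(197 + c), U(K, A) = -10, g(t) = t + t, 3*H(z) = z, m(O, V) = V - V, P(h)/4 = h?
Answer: 55480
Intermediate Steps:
P(h) = 4*h
m(O, V) = 0
H(z) = z/3
g(t) = 2*t
a = -5548 (a = (-51 + 2*16)*(197 + 95) = (-51 + 32)*292 = -19*292 = -5548)
U(H(m(-2, -5)), -8)*(a + P(0)) = -10*(-5548 + 4*0) = -10*(-5548 + 0) = -10*(-5548) = 55480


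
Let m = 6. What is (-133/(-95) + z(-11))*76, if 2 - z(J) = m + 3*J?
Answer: 11552/5 ≈ 2310.4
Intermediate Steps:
z(J) = -4 - 3*J (z(J) = 2 - (6 + 3*J) = 2 + (-6 - 3*J) = -4 - 3*J)
(-133/(-95) + z(-11))*76 = (-133/(-95) + (-4 - 3*(-11)))*76 = (-133*(-1/95) + (-4 + 33))*76 = (7/5 + 29)*76 = (152/5)*76 = 11552/5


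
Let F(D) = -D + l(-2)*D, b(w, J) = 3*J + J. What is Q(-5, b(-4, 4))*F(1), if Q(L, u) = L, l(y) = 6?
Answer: -25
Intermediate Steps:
b(w, J) = 4*J
F(D) = 5*D (F(D) = -D + 6*D = 5*D)
Q(-5, b(-4, 4))*F(1) = -25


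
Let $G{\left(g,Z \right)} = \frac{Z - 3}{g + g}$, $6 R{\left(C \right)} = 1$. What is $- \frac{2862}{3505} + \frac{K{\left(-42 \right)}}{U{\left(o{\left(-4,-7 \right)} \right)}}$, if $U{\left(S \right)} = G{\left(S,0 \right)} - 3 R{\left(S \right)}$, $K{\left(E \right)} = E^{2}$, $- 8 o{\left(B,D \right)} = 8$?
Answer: $\frac{6179958}{3505} \approx 1763.2$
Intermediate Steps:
$R{\left(C \right)} = \frac{1}{6}$ ($R{\left(C \right)} = \frac{1}{6} \cdot 1 = \frac{1}{6}$)
$G{\left(g,Z \right)} = \frac{-3 + Z}{2 g}$
$o{\left(B,D \right)} = -1$ ($o{\left(B,D \right)} = \left(- \frac{1}{8}\right) 8 = -1$)
$U{\left(S \right)} = - \frac{1}{2} - \frac{3}{2 S}$ ($U{\left(S \right)} = \frac{-3 + 0}{2 S} - \frac{1}{2} = \frac{1}{2} \frac{1}{S} \left(-3\right) - \frac{1}{2} = - \frac{3}{2 S} - \frac{1}{2} = - \frac{1}{2} - \frac{3}{2 S}$)
$- \frac{2862}{3505} + \frac{K{\left(-42 \right)}}{U{\left(o{\left(-4,-7 \right)} \right)}} = - \frac{2862}{3505} + \frac{\left(-42\right)^{2}}{\frac{1}{2} \frac{1}{-1} \left(-3 - -1\right)} = \left(-2862\right) \frac{1}{3505} + \frac{1764}{\frac{1}{2} \left(-1\right) \left(-3 + 1\right)} = - \frac{2862}{3505} + \frac{1764}{\frac{1}{2} \left(-1\right) \left(-2\right)} = - \frac{2862}{3505} + \frac{1764}{1} = - \frac{2862}{3505} + 1764 \cdot 1 = - \frac{2862}{3505} + 1764 = \frac{6179958}{3505}$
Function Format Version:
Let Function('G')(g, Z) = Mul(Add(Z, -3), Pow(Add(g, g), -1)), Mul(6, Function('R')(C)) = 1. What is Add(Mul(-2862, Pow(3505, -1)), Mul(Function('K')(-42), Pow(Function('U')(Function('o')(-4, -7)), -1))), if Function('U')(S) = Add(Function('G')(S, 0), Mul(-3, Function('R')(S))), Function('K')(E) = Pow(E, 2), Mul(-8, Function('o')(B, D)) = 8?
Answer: Rational(6179958, 3505) ≈ 1763.2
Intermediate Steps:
Function('R')(C) = Rational(1, 6) (Function('R')(C) = Mul(Rational(1, 6), 1) = Rational(1, 6))
Function('G')(g, Z) = Mul(Rational(1, 2), Pow(g, -1), Add(-3, Z)) (Function('G')(g, Z) = Mul(Add(-3, Z), Pow(Mul(2, g), -1)) = Mul(Add(-3, Z), Mul(Rational(1, 2), Pow(g, -1))) = Mul(Rational(1, 2), Pow(g, -1), Add(-3, Z)))
Function('o')(B, D) = -1 (Function('o')(B, D) = Mul(Rational(-1, 8), 8) = -1)
Function('U')(S) = Add(Rational(-1, 2), Mul(Rational(-3, 2), Pow(S, -1))) (Function('U')(S) = Add(Mul(Rational(1, 2), Pow(S, -1), Add(-3, 0)), Mul(-3, Rational(1, 6))) = Add(Mul(Rational(1, 2), Pow(S, -1), -3), Rational(-1, 2)) = Add(Mul(Rational(-3, 2), Pow(S, -1)), Rational(-1, 2)) = Add(Rational(-1, 2), Mul(Rational(-3, 2), Pow(S, -1))))
Add(Mul(-2862, Pow(3505, -1)), Mul(Function('K')(-42), Pow(Function('U')(Function('o')(-4, -7)), -1))) = Add(Mul(-2862, Pow(3505, -1)), Mul(Pow(-42, 2), Pow(Mul(Rational(1, 2), Pow(-1, -1), Add(-3, Mul(-1, -1))), -1))) = Add(Mul(-2862, Rational(1, 3505)), Mul(1764, Pow(Mul(Rational(1, 2), -1, Add(-3, 1)), -1))) = Add(Rational(-2862, 3505), Mul(1764, Pow(Mul(Rational(1, 2), -1, -2), -1))) = Add(Rational(-2862, 3505), Mul(1764, Pow(1, -1))) = Add(Rational(-2862, 3505), Mul(1764, 1)) = Add(Rational(-2862, 3505), 1764) = Rational(6179958, 3505)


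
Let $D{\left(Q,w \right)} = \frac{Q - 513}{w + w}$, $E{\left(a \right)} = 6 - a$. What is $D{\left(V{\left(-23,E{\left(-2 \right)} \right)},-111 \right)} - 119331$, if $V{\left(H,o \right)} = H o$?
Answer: $- \frac{26490785}{222} \approx -1.1933 \cdot 10^{5}$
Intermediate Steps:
$D{\left(Q,w \right)} = \frac{-513 + Q}{2 w}$
$D{\left(V{\left(-23,E{\left(-2 \right)} \right)},-111 \right)} - 119331 = \frac{-513 - 23 \left(6 - -2\right)}{2 \left(-111\right)} - 119331 = \frac{1}{2} \left(- \frac{1}{111}\right) \left(-513 - 23 \left(6 + 2\right)\right) - 119331 = \frac{1}{2} \left(- \frac{1}{111}\right) \left(-513 - 184\right) - 119331 = \frac{1}{2} \left(- \frac{1}{111}\right) \left(-697\right) - 119331 = \frac{697}{222} - 119331 = - \frac{26490785}{222}$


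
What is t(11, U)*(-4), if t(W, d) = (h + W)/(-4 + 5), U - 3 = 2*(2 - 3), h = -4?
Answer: -28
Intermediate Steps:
U = 1 (U = 3 + 2*(2 - 3) = 3 + 2*(-1) = 3 - 2 = 1)
t(W, d) = -4 + W (t(W, d) = (-4 + W)/(-4 + 5) = (-4 + W)/1 = (-4 + W)*1 = -4 + W)
t(11, U)*(-4) = (-4 + 11)*(-4) = 7*(-4) = -28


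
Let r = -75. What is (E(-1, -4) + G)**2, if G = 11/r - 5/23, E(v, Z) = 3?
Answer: 20675209/2975625 ≈ 6.9482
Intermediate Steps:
G = -628/1725 (G = 11/(-75) - 5/23 = 11*(-1/75) - 5*1/23 = -11/75 - 5/23 = -628/1725 ≈ -0.36406)
(E(-1, -4) + G)**2 = (3 - 628/1725)**2 = (4547/1725)**2 = 20675209/2975625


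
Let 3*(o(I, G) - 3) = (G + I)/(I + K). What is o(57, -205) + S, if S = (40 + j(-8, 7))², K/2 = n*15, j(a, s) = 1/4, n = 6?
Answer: 18461591/11376 ≈ 1622.9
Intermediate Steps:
j(a, s) = ¼ (j(a, s) = 1*(¼) = ¼)
K = 180 (K = 2*(6*15) = 2*90 = 180)
S = 25921/16 (S = (40 + ¼)² = (161/4)² = 25921/16 ≈ 1620.1)
o(I, G) = 3 + (G + I)/(3*(180 + I)) (o(I, G) = 3 + ((G + I)/(I + 180))/3 = 3 + ((G + I)/(180 + I))/3 = 3 + (G + I)/(3*(180 + I)))
o(57, -205) + S = (1620 - 205 + 10*57)/(3*(180 + 57)) + 25921/16 = (⅓)*(1620 - 205 + 570)/237 + 25921/16 = (⅓)*(1/237)*1985 + 25921/16 = 1985/711 + 25921/16 = 18461591/11376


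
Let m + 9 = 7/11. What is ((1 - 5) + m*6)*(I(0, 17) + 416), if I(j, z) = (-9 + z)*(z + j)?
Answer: -328992/11 ≈ -29908.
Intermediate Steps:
I(j, z) = (-9 + z)*(j + z)
m = -92/11 (m = -9 + 7/11 = -92/11 ≈ -8.3636)
((1 - 5) + m*6)*(I(0, 17) + 416) = ((1 - 5) - 92/11*6)*((17² - 9*0 - 9*17 + 0*17) + 416) = (-4 - 552/11)*((289 + 0 - 153 + 0) + 416) = -596*(136 + 416)/11 = -596/11*552 = -328992/11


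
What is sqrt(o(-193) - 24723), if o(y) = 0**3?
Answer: 3*I*sqrt(2747) ≈ 157.24*I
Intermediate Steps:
o(y) = 0
sqrt(o(-193) - 24723) = sqrt(0 - 24723) = sqrt(-24723) = 3*I*sqrt(2747)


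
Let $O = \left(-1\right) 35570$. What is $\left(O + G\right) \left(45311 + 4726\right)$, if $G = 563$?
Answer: $-1751645259$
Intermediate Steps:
$O = -35570$
$\left(O + G\right) \left(45311 + 4726\right) = \left(-35570 + 563\right) \left(45311 + 4726\right) = \left(-35007\right) 50037 = -1751645259$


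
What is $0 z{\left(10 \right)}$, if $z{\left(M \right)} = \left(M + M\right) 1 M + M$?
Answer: $0$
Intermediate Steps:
$z{\left(M \right)} = M + 2 M^{2}$ ($z{\left(M \right)} = 2 M 1 M + M = 2 M M + M = 2 M^{2} + M = M + 2 M^{2}$)
$0 z{\left(10 \right)} = 0 \cdot 10 \left(1 + 2 \cdot 10\right) = 0 \cdot 10 \left(1 + 20\right) = 0 \cdot 10 \cdot 21 = 0 \cdot 210 = 0$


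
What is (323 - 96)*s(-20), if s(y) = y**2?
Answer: 90800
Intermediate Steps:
(323 - 96)*s(-20) = (323 - 96)*(-20)**2 = 227*400 = 90800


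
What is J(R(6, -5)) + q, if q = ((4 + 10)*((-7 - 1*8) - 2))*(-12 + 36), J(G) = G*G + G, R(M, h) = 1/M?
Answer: -205625/36 ≈ -5711.8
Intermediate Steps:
J(G) = G + G**2 (J(G) = G**2 + G = G + G**2)
q = -5712 (q = (14*((-7 - 8) - 2))*24 = (14*(-15 - 2))*24 = (14*(-17))*24 = -238*24 = -5712)
J(R(6, -5)) + q = (1 + 1/6)/6 - 5712 = (1/6)*(7/6) - 5712 = 7/36 - 5712 = -205625/36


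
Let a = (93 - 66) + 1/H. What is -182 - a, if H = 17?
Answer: -3554/17 ≈ -209.06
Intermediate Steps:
a = 460/17 (a = (93 - 66) + 1/17 = 27 + 1/17 = 460/17 ≈ 27.059)
-182 - a = -182 - 1*460/17 = -182 - 460/17 = -3554/17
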